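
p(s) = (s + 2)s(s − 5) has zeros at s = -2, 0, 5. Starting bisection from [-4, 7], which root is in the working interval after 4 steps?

s = 1.5 gives p = -18.375, negative; keep [1.5, 7]
s = 4.25 gives p = -19.921875, negative; keep [4.25, 7]
s = 5.625 gives p = 26.806641, positive; keep [4.25, 5.625]
s = 4.9375 gives p = -2.1409, negative; keep [4.9375, 5.625]

5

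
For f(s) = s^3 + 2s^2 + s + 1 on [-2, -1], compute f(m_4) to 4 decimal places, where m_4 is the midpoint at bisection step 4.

f(-1.5) = 0.625 > 0, so the root lies in [-2, -1.5]
f(-1.75) = 0.015625 > 0, so the root lies in [-2, -1.75]
f(-1.875) = -0.435547 < 0, so the root lies in [-1.875, -1.75]
f(-1.8125) = -0.1965 < 0, so the root lies in [-1.8125, -1.75]

-0.1965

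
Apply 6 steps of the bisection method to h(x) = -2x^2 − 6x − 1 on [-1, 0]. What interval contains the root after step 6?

x = -0.5 gives h = 1.5, positive; keep [-0.5, 0]
x = -0.25 gives h = 0.375, positive; keep [-0.25, 0]
x = -0.125 gives h = -0.28125, negative; keep [-0.25, -0.125]
x = -0.1875 gives h = 0.0547, positive; keep [-0.1875, -0.125]
x = -0.15625 gives h = -0.1113, negative; keep [-0.1875, -0.15625]
x = -0.171875 gives h = -0.0278, negative; keep [-0.1875, -0.171875]

[-0.1875, -0.171875]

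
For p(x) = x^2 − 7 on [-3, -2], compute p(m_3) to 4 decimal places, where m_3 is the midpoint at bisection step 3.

midpoint -2.5: p = -0.75 < 0 → [-3, -2.5]
midpoint -2.75: p = 0.5625 > 0 → [-2.75, -2.5]
midpoint -2.625: p = -0.109375 < 0 → [-2.75, -2.625]

-0.1094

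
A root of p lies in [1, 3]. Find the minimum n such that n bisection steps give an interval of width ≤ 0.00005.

Width after n steps is 2/2^n. Need 2^n ≥ 2/0.00005 = 40000.
2^15 = 32768 < 40000 ≤ 2^16 = 65536, so n = 16.

16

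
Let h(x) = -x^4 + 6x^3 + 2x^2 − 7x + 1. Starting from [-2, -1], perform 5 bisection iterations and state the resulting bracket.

[-1.21875, -1.1875]

x = -1.5 gives h = -9.3125, negative; keep [-1.5, -1]
x = -1.25 gives h = -1.285156, negative; keep [-1.25, -1]
x = -1.125 gives h = 1.261475, positive; keep [-1.25, -1.125]
x = -1.1875 gives h = 0.0969, positive; keep [-1.25, -1.1875]
x = -1.21875 gives h = -0.5659, negative; keep [-1.21875, -1.1875]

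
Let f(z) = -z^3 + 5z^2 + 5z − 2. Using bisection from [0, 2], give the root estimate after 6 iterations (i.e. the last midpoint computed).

0.28125

z = 1 gives f = 7, positive; keep [0, 1]
z = 0.5 gives f = 1.625, positive; keep [0, 0.5]
z = 0.25 gives f = -0.453125, negative; keep [0.25, 0.5]
z = 0.375 gives f = 0.5254, positive; keep [0.25, 0.375]
z = 0.3125 gives f = 0.0203, positive; keep [0.25, 0.3125]
z = 0.28125 gives f = -0.2205, negative; keep [0.28125, 0.3125]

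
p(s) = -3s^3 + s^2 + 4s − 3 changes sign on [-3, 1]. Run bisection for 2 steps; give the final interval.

m = -1, p(m) = -3 (−); new bracket [-3, -1]
m = -2, p(m) = 17 (+); new bracket [-2, -1]

[-2, -1]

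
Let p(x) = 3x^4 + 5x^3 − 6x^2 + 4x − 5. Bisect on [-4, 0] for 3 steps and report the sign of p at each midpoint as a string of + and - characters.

midpoint -2: p = -29 < 0 → [-4, -2]
midpoint -3: p = 37 > 0 → [-3, -2]
midpoint -2.5: p = -13.4375 < 0 → [-3, -2.5]

-+-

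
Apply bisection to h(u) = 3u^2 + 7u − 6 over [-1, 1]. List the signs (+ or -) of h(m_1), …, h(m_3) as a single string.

--+

m = 0, h(m) = -6 (−); new bracket [0, 1]
m = 0.5, h(m) = -1.75 (−); new bracket [0.5, 1]
m = 0.75, h(m) = 0.9375 (+); new bracket [0.5, 0.75]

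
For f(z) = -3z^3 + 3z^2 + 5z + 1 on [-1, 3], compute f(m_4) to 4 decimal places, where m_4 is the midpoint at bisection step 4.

f(1) = 6 > 0, so the root lies in [1, 3]
f(2) = -1 < 0, so the root lies in [1, 2]
f(1.5) = 5.125 > 0, so the root lies in [1.5, 2]
f(1.75) = 2.8594 > 0, so the root lies in [1.75, 2]

2.8594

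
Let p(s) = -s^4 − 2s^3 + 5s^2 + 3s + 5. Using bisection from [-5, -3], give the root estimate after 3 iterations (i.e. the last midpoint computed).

-3.25

midpoint -4: p = -55 < 0 → [-4, -3]
midpoint -3.5: p = -8.5625 < 0 → [-3.5, -3]
midpoint -3.25: p = 5.152344 > 0 → [-3.5, -3.25]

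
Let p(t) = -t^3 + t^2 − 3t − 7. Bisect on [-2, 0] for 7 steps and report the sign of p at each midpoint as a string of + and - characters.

m = -1, p(m) = -2 (−); new bracket [-2, -1]
m = -1.5, p(m) = 3.125 (+); new bracket [-1.5, -1]
m = -1.25, p(m) = 0.265625 (+); new bracket [-1.25, -1]
m = -1.125, p(m) = -0.9355 (−); new bracket [-1.25, -1.125]
m = -1.1875, p(m) = -0.3528 (−); new bracket [-1.25, -1.1875]
m = -1.21875, p(m) = -0.0481 (−); new bracket [-1.25, -1.21875]
m = -1.234375, p(m) = 0.1076 (+); new bracket [-1.234375, -1.21875]

-++---+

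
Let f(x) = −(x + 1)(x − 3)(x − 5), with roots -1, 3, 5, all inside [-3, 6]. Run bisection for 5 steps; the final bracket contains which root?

-1

m = 1.5, f(m) = -13.125 (−); new bracket [-3, 1.5]
m = -0.75, f(m) = -5.390625 (−); new bracket [-3, -0.75]
m = -1.875, f(m) = 29.326172 (+); new bracket [-1.875, -0.75]
m = -1.3125, f(m) = 8.5071 (+); new bracket [-1.3125, -0.75]
m = -1.03125, f(m) = 0.7598 (+); new bracket [-1.03125, -0.75]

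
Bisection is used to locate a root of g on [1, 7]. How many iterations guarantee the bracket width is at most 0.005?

11

Width after n steps is 6/2^n. Need 2^n ≥ 6/0.005 = 1200.
2^10 = 1024 < 1200 ≤ 2^11 = 2048, so n = 11.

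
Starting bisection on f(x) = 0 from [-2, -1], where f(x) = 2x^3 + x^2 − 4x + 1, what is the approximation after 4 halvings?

m = -1.5, f(m) = 2.5 (+); new bracket [-2, -1.5]
m = -1.75, f(m) = 0.34375 (+); new bracket [-2, -1.75]
m = -1.875, f(m) = -1.167969 (−); new bracket [-1.875, -1.75]
m = -1.8125, f(m) = -0.3735 (−); new bracket [-1.8125, -1.75]

-1.8125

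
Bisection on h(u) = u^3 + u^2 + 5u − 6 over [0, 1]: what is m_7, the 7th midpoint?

0.8984375

h(0.5) = -3.125 < 0, so the root lies in [0.5, 1]
h(0.75) = -1.265625 < 0, so the root lies in [0.75, 1]
h(0.875) = -0.189453 < 0, so the root lies in [0.875, 1]
h(0.9375) = 0.3904 > 0, so the root lies in [0.875, 0.9375]
h(0.90625) = 0.0968 > 0, so the root lies in [0.875, 0.90625]
h(0.890625) = -0.0472 < 0, so the root lies in [0.890625, 0.90625]
h(0.8984375) = 0.0246 > 0, so the root lies in [0.890625, 0.8984375]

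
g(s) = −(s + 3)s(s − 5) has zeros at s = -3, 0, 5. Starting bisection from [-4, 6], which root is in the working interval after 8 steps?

5

s = 1 gives g = 16, positive; keep [1, 6]
s = 3.5 gives g = 34.125, positive; keep [3.5, 6]
s = 4.75 gives g = 9.203125, positive; keep [4.75, 6]
s = 5.375 gives g = -16.8809, negative; keep [4.75, 5.375]
s = 5.0625 gives g = -2.551, negative; keep [4.75, 5.0625]
s = 4.90625 gives g = 3.6366, positive; keep [4.90625, 5.0625]
s = 4.984375 gives g = 0.6218, positive; keep [4.984375, 5.0625]
s = 5.0234375 gives g = -0.9447, negative; keep [4.984375, 5.0234375]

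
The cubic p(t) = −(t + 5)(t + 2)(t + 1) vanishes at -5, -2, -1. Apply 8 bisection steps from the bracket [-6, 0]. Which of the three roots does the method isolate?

-5

m = -3, p(m) = -4 (−); new bracket [-6, -3]
m = -4.5, p(m) = -4.375 (−); new bracket [-6, -4.5]
m = -5.25, p(m) = 3.453125 (+); new bracket [-5.25, -4.5]
m = -4.875, p(m) = -1.3926 (−); new bracket [-5.25, -4.875]
m = -5.0625, p(m) = 0.7776 (+); new bracket [-5.0625, -4.875]
m = -4.96875, p(m) = -0.3682 (−); new bracket [-5.0625, -4.96875]
m = -5.015625, p(m) = 0.1892 (+); new bracket [-5.015625, -4.96875]
m = -4.9921875, p(m) = -0.0933 (−); new bracket [-5.015625, -4.9921875]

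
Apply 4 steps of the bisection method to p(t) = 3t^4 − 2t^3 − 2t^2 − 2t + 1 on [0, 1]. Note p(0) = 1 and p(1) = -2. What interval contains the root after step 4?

m = 0.5, p(m) = -0.5625 (−); new bracket [0, 0.5]
m = 0.25, p(m) = 0.355469 (+); new bracket [0.25, 0.5]
m = 0.375, p(m) = -0.077393 (−); new bracket [0.25, 0.375]
m = 0.3125, p(m) = 0.1473 (+); new bracket [0.3125, 0.375]

[0.3125, 0.375]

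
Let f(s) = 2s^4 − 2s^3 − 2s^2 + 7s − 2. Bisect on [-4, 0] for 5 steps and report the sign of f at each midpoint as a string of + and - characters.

m = -2, f(m) = 24 (+); new bracket [-2, 0]
m = -1, f(m) = -7 (−); new bracket [-2, -1]
m = -1.5, f(m) = -0.125 (−); new bracket [-2, -1.5]
m = -1.75, f(m) = 9.1016 (+); new bracket [-1.75, -1.5]
m = -1.625, f(m) = 3.8716 (+); new bracket [-1.625, -1.5]

+--++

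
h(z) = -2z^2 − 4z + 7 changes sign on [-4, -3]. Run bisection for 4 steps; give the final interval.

m = -3.5, h(m) = -3.5 (−); new bracket [-3.5, -3]
m = -3.25, h(m) = -1.125 (−); new bracket [-3.25, -3]
m = -3.125, h(m) = -0.03125 (−); new bracket [-3.125, -3]
m = -3.0625, h(m) = 0.4922 (+); new bracket [-3.125, -3.0625]

[-3.125, -3.0625]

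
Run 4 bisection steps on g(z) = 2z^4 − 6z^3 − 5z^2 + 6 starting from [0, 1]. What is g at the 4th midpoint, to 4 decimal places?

0.3526

m = 0.5, g(m) = 4.125 (+); new bracket [0.5, 1]
m = 0.75, g(m) = 1.289062 (+); new bracket [0.75, 1]
m = 0.875, g(m) = -0.675293 (−); new bracket [0.75, 0.875]
m = 0.8125, g(m) = 0.3526 (+); new bracket [0.8125, 0.875]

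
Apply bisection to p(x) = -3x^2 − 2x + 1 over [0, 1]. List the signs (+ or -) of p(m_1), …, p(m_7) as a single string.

-+-+-+-

midpoint 0.5: p = -0.75 < 0 → [0, 0.5]
midpoint 0.25: p = 0.3125 > 0 → [0.25, 0.5]
midpoint 0.375: p = -0.171875 < 0 → [0.25, 0.375]
midpoint 0.3125: p = 0.082 > 0 → [0.3125, 0.375]
midpoint 0.34375: p = -0.042 < 0 → [0.3125, 0.34375]
midpoint 0.328125: p = 0.0208 > 0 → [0.328125, 0.34375]
midpoint 0.3359375: p = -0.0104 < 0 → [0.328125, 0.3359375]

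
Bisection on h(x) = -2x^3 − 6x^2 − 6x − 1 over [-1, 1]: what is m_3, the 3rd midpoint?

-0.25

m = 0, h(m) = -1 (−); new bracket [-1, 0]
m = -0.5, h(m) = 0.75 (+); new bracket [-0.5, 0]
m = -0.25, h(m) = 0.15625 (+); new bracket [-0.25, 0]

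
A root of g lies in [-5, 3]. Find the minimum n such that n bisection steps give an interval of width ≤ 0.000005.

Width after n steps is 8/2^n. Need 2^n ≥ 8/0.000005 = 1600000.
2^20 = 1048576 < 1600000 ≤ 2^21 = 2097152, so n = 21.

21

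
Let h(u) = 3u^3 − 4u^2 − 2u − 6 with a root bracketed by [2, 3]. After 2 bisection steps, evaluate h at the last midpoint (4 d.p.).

u = 2.5 gives h = 10.875, positive; keep [2, 2.5]
u = 2.25 gives h = 3.421875, positive; keep [2, 2.25]

3.4219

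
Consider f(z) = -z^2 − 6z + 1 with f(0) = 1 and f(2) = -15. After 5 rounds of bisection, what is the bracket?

[0.125, 0.1875]

midpoint 1: f = -6 < 0 → [0, 1]
midpoint 0.5: f = -2.25 < 0 → [0, 0.5]
midpoint 0.25: f = -0.5625 < 0 → [0, 0.25]
midpoint 0.125: f = 0.2344 > 0 → [0.125, 0.25]
midpoint 0.1875: f = -0.1602 < 0 → [0.125, 0.1875]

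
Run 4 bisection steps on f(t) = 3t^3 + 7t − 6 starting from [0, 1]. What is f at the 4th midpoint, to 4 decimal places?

t = 0.5 gives f = -2.125, negative; keep [0.5, 1]
t = 0.75 gives f = 0.515625, positive; keep [0.5, 0.75]
t = 0.625 gives f = -0.892578, negative; keep [0.625, 0.75]
t = 0.6875 gives f = -0.2126, negative; keep [0.6875, 0.75]

-0.2126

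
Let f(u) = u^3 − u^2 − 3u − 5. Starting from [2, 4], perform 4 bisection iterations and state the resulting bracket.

[2.75, 2.875]

m = 3, f(m) = 4 (+); new bracket [2, 3]
m = 2.5, f(m) = -3.125 (−); new bracket [2.5, 3]
m = 2.75, f(m) = -0.015625 (−); new bracket [2.75, 3]
m = 2.875, f(m) = 1.873 (+); new bracket [2.75, 2.875]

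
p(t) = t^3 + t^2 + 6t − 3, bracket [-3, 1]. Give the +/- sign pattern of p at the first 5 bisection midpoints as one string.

midpoint -1: p = -9 < 0 → [-1, 1]
midpoint 0: p = -3 < 0 → [0, 1]
midpoint 0.5: p = 0.375 > 0 → [0, 0.5]
midpoint 0.25: p = -1.4219 < 0 → [0.25, 0.5]
midpoint 0.375: p = -0.5566 < 0 → [0.375, 0.5]

--+--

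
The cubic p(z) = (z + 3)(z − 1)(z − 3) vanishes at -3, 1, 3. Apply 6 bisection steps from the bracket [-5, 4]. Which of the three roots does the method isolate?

p(-0.5) = 13.125 > 0, so the root lies in [-5, -0.5]
p(-2.75) = 5.390625 > 0, so the root lies in [-5, -2.75]
p(-3.875) = -29.326172 < 0, so the root lies in [-3.875, -2.75]
p(-3.3125) = -8.5071 < 0, so the root lies in [-3.3125, -2.75]
p(-3.03125) = -0.7598 < 0, so the root lies in [-3.03125, -2.75]
p(-2.890625) = 2.5067 > 0, so the root lies in [-3.03125, -2.890625]

-3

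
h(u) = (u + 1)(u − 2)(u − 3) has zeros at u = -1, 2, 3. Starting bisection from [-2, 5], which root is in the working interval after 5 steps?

-1

midpoint 1.5: h = 1.875 > 0 → [-2, 1.5]
midpoint -0.25: h = 5.484375 > 0 → [-2, -0.25]
midpoint -1.125: h = -1.611328 < 0 → [-1.125, -0.25]
midpoint -0.6875: h = 3.0969 > 0 → [-1.125, -0.6875]
midpoint -0.90625: h = 1.0643 > 0 → [-1.125, -0.90625]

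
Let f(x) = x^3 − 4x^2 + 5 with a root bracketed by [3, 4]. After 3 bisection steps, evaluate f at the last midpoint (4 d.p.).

x = 3.5 gives f = -1.125, negative; keep [3.5, 4]
x = 3.75 gives f = 1.484375, positive; keep [3.5, 3.75]
x = 3.625 gives f = 0.072266, positive; keep [3.5, 3.625]

0.0723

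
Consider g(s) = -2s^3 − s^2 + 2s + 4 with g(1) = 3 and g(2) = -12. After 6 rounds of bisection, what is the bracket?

g(1.5) = -2 < 0, so the root lies in [1, 1.5]
g(1.25) = 1.03125 > 0, so the root lies in [1.25, 1.5]
g(1.375) = -0.339844 < 0, so the root lies in [1.25, 1.375]
g(1.3125) = 0.3804 > 0, so the root lies in [1.3125, 1.375]
g(1.34375) = 0.0291 > 0, so the root lies in [1.34375, 1.375]
g(1.359375) = -0.1531 < 0, so the root lies in [1.34375, 1.359375]

[1.34375, 1.359375]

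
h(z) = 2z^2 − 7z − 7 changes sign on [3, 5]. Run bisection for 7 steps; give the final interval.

midpoint 4: h = -3 < 0 → [4, 5]
midpoint 4.5: h = 2 > 0 → [4, 4.5]
midpoint 4.25: h = -0.625 < 0 → [4.25, 4.5]
midpoint 4.375: h = 0.6562 > 0 → [4.25, 4.375]
midpoint 4.3125: h = 0.0078 > 0 → [4.25, 4.3125]
midpoint 4.28125: h = -0.3105 < 0 → [4.28125, 4.3125]
midpoint 4.296875: h = -0.1519 < 0 → [4.296875, 4.3125]

[4.296875, 4.3125]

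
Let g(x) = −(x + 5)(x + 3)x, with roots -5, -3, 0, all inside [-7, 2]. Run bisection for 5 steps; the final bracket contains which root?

0

x = -2.5 gives g = 3.125, positive; keep [-2.5, 2]
x = -0.25 gives g = 3.265625, positive; keep [-0.25, 2]
x = 0.875 gives g = -19.919922, negative; keep [-0.25, 0.875]
x = 0.3125 gives g = -5.4993, negative; keep [-0.25, 0.3125]
x = 0.03125 gives g = -0.4766, negative; keep [-0.25, 0.03125]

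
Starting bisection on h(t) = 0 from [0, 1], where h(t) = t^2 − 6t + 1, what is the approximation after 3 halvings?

0.125

t = 0.5 gives h = -1.75, negative; keep [0, 0.5]
t = 0.25 gives h = -0.4375, negative; keep [0, 0.25]
t = 0.125 gives h = 0.265625, positive; keep [0.125, 0.25]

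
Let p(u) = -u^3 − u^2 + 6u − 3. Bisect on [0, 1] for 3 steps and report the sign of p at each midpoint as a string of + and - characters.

midpoint 0.5: p = -0.375 < 0 → [0.5, 1]
midpoint 0.75: p = 0.515625 > 0 → [0.5, 0.75]
midpoint 0.625: p = 0.115234 > 0 → [0.5, 0.625]

-++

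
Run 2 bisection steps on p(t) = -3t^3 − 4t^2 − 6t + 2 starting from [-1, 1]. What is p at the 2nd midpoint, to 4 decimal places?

t = 0 gives p = 2, positive; keep [0, 1]
t = 0.5 gives p = -2.375, negative; keep [0, 0.5]

-2.3750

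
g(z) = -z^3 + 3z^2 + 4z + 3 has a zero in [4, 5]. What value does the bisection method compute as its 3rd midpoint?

g(4.5) = -9.375 < 0, so the root lies in [4, 4.5]
g(4.25) = -2.578125 < 0, so the root lies in [4, 4.25]
g(4.125) = 0.357422 > 0, so the root lies in [4.125, 4.25]

4.125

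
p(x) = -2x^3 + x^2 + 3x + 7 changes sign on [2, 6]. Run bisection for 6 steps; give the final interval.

[2, 2.0625]

x = 4 gives p = -93, negative; keep [2, 4]
x = 3 gives p = -29, negative; keep [2, 3]
x = 2.5 gives p = -10.5, negative; keep [2, 2.5]
x = 2.25 gives p = -3.9688, negative; keep [2, 2.25]
x = 2.125 gives p = -1.3008, negative; keep [2, 2.125]
x = 2.0625 gives p = -0.106, negative; keep [2, 2.0625]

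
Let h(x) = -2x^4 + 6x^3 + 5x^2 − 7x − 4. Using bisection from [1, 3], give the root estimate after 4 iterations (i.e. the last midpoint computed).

1.125

midpoint 2: h = 18 > 0 → [1, 2]
midpoint 1.5: h = 6.875 > 0 → [1, 1.5]
midpoint 1.25: h = 1.898438 > 0 → [1, 1.25]
midpoint 1.125: h = -0.2075 < 0 → [1.125, 1.25]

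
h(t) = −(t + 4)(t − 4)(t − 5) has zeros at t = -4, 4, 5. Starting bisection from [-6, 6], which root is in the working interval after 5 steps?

t = 0 gives h = -80, negative; keep [-6, 0]
t = -3 gives h = -56, negative; keep [-6, -3]
t = -4.5 gives h = 40.375, positive; keep [-4.5, -3]
t = -3.75 gives h = -16.9531, negative; keep [-4.5, -3.75]
t = -4.125 gives h = 9.2676, positive; keep [-4.125, -3.75]

-4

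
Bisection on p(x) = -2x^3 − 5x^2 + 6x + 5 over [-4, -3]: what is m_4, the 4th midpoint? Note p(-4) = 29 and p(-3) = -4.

m = -3.5, p(m) = 8.5 (+); new bracket [-3.5, -3]
m = -3.25, p(m) = 1.34375 (+); new bracket [-3.25, -3]
m = -3.125, p(m) = -1.542969 (−); new bracket [-3.25, -3.125]
m = -3.1875, p(m) = -0.1548 (−); new bracket [-3.25, -3.1875]

-3.1875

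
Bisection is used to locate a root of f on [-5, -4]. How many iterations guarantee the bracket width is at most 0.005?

8

Width after n steps is 1/2^n. Need 2^n ≥ 1/0.005 = 200.
2^7 = 128 < 200 ≤ 2^8 = 256, so n = 8.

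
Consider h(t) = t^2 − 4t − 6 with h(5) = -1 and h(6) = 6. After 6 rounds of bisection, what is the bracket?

m = 5.5, h(m) = 2.25 (+); new bracket [5, 5.5]
m = 5.25, h(m) = 0.5625 (+); new bracket [5, 5.25]
m = 5.125, h(m) = -0.234375 (−); new bracket [5.125, 5.25]
m = 5.1875, h(m) = 0.1602 (+); new bracket [5.125, 5.1875]
m = 5.15625, h(m) = -0.0381 (−); new bracket [5.15625, 5.1875]
m = 5.171875, h(m) = 0.0608 (+); new bracket [5.15625, 5.171875]

[5.15625, 5.171875]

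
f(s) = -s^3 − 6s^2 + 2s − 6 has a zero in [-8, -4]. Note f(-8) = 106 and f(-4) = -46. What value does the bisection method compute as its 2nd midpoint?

-7

s = -6 gives f = -18, negative; keep [-8, -6]
s = -7 gives f = 29, positive; keep [-7, -6]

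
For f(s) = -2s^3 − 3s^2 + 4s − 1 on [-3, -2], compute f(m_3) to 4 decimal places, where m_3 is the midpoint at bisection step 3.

-0.6289

f(-2.5) = 1.5 > 0, so the root lies in [-2.5, -2]
f(-2.25) = -2.40625 < 0, so the root lies in [-2.5, -2.25]
f(-2.375) = -0.628906 < 0, so the root lies in [-2.5, -2.375]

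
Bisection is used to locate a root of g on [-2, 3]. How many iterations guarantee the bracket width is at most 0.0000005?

Width after n steps is 5/2^n. Need 2^n ≥ 5/0.0000005 = 10000000.
2^23 = 8388608 < 10000000 ≤ 2^24 = 16777216, so n = 24.

24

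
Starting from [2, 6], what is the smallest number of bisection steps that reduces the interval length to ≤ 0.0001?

16

Width after n steps is 4/2^n. Need 2^n ≥ 4/0.0001 = 40000.
2^15 = 32768 < 40000 ≤ 2^16 = 65536, so n = 16.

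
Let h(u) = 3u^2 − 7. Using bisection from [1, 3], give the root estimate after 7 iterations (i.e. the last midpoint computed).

1.515625

midpoint 2: h = 5 > 0 → [1, 2]
midpoint 1.5: h = -0.25 < 0 → [1.5, 2]
midpoint 1.75: h = 2.1875 > 0 → [1.5, 1.75]
midpoint 1.625: h = 0.9219 > 0 → [1.5, 1.625]
midpoint 1.5625: h = 0.3242 > 0 → [1.5, 1.5625]
midpoint 1.53125: h = 0.0342 > 0 → [1.5, 1.53125]
midpoint 1.515625: h = -0.1086 < 0 → [1.515625, 1.53125]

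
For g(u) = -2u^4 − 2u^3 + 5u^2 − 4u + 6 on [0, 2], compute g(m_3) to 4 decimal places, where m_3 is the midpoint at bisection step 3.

0.0234

g(1) = 3 > 0, so the root lies in [1, 2]
g(1.5) = -5.625 < 0, so the root lies in [1, 1.5]
g(1.25) = 0.023438 > 0, so the root lies in [1.25, 1.5]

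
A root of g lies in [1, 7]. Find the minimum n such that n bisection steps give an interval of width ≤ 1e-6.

23

Width after n steps is 6/2^n. Need 2^n ≥ 6/1e-6 = 6000000.
2^22 = 4194304 < 6000000 ≤ 2^23 = 8388608, so n = 23.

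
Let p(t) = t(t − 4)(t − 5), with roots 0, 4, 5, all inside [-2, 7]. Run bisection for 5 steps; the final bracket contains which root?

0

midpoint 2.5: p = 9.375 > 0 → [-2, 2.5]
midpoint 0.25: p = 4.453125 > 0 → [-2, 0.25]
midpoint -0.875: p = -25.060547 < 0 → [-0.875, 0.25]
midpoint -0.3125: p = -7.1594 < 0 → [-0.3125, 0.25]
midpoint -0.03125: p = -0.6338 < 0 → [-0.03125, 0.25]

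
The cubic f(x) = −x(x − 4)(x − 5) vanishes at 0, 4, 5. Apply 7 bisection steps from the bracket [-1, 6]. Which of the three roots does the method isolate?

f(2.5) = -9.375 < 0, so the root lies in [-1, 2.5]
f(0.75) = -10.359375 < 0, so the root lies in [-1, 0.75]
f(-0.125) = 2.642578 > 0, so the root lies in [-0.125, 0.75]
f(0.3125) = -5.4016 < 0, so the root lies in [-0.125, 0.3125]
f(0.09375) = -1.7967 < 0, so the root lies in [-0.125, 0.09375]
f(-0.015625) = 0.3147 > 0, so the root lies in [-0.015625, 0.09375]
f(0.0390625) = -0.7676 < 0, so the root lies in [-0.015625, 0.0390625]

0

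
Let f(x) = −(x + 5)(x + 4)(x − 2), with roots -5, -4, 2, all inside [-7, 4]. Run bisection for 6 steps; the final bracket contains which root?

m = -1.5, f(m) = 30.625 (+); new bracket [-1.5, 4]
m = 1.25, f(m) = 24.609375 (+); new bracket [1.25, 4]
m = 2.625, f(m) = -31.572266 (−); new bracket [1.25, 2.625]
m = 1.9375, f(m) = 2.5745 (+); new bracket [1.9375, 2.625]
m = 2.28125, f(m) = -12.8631 (−); new bracket [1.9375, 2.28125]
m = 2.109375, f(m) = -4.7506 (−); new bracket [1.9375, 2.109375]

2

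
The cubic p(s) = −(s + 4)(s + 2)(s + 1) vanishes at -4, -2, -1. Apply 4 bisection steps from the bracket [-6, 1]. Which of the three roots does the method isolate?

-4

s = -2.5 gives p = -1.125, negative; keep [-6, -2.5]
s = -4.25 gives p = 1.828125, positive; keep [-4.25, -2.5]
s = -3.375 gives p = -2.041016, negative; keep [-4.25, -3.375]
s = -3.8125 gives p = -0.9558, negative; keep [-4.25, -3.8125]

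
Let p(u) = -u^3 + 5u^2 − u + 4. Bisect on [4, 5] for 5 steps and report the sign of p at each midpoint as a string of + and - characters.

++++-

midpoint 4.5: p = 9.625 > 0 → [4.5, 5]
midpoint 4.75: p = 4.890625 > 0 → [4.75, 5]
midpoint 4.875: p = 2.095703 > 0 → [4.875, 5]
midpoint 4.9375: p = 0.5862 > 0 → [4.9375, 5]
midpoint 4.96875: p = -0.1972 < 0 → [4.9375, 4.96875]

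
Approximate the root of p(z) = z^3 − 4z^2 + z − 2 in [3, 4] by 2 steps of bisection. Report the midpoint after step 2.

3.75

p(3.5) = -4.625 < 0, so the root lies in [3.5, 4]
p(3.75) = -1.765625 < 0, so the root lies in [3.75, 4]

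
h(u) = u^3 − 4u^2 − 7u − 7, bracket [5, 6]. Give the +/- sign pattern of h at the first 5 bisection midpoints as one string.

m = 5.5, h(m) = -0.125 (−); new bracket [5.5, 6]
m = 5.75, h(m) = 10.609375 (+); new bracket [5.5, 5.75]
m = 5.625, h(m) = 5.041016 (+); new bracket [5.5, 5.625]
m = 5.5625, h(m) = 2.4084 (+); new bracket [5.5, 5.5625]
m = 5.53125, h(m) = 1.1294 (+); new bracket [5.5, 5.53125]

-++++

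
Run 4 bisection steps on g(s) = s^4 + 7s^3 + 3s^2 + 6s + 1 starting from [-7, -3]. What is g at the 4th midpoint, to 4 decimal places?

midpoint -5: g = -204 < 0 → [-7, -5]
midpoint -6: g = -143 < 0 → [-7, -6]
midpoint -6.5: g = -48.5625 < 0 → [-7, -6.5]
midpoint -6.75: g = 20.3008 > 0 → [-6.75, -6.5]

20.3008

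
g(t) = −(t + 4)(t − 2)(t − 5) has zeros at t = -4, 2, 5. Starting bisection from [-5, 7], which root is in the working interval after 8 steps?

-4

midpoint 1: g = -20 < 0 → [-5, 1]
midpoint -2: g = -56 < 0 → [-5, -2]
midpoint -3.5: g = -23.375 < 0 → [-5, -3.5]
midpoint -4.25: g = 14.4531 > 0 → [-4.25, -3.5]
midpoint -3.875: g = -6.5176 < 0 → [-4.25, -3.875]
midpoint -4.0625: g = 3.4338 > 0 → [-4.0625, -3.875]
midpoint -3.96875: g = -1.6729 < 0 → [-4.0625, -3.96875]
midpoint -4.015625: g = 0.8474 > 0 → [-4.015625, -3.96875]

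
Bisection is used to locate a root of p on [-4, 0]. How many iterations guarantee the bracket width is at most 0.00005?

Width after n steps is 4/2^n. Need 2^n ≥ 4/0.00005 = 80000.
2^16 = 65536 < 80000 ≤ 2^17 = 131072, so n = 17.

17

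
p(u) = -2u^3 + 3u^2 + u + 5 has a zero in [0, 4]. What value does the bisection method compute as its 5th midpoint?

2.125

midpoint 2: p = 3 > 0 → [2, 4]
midpoint 3: p = -19 < 0 → [2, 3]
midpoint 2.5: p = -5 < 0 → [2, 2.5]
midpoint 2.25: p = -0.3438 < 0 → [2, 2.25]
midpoint 2.125: p = 1.4805 > 0 → [2.125, 2.25]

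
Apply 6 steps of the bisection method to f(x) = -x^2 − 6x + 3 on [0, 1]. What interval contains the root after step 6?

[0.453125, 0.46875]

x = 0.5 gives f = -0.25, negative; keep [0, 0.5]
x = 0.25 gives f = 1.4375, positive; keep [0.25, 0.5]
x = 0.375 gives f = 0.609375, positive; keep [0.375, 0.5]
x = 0.4375 gives f = 0.1836, positive; keep [0.4375, 0.5]
x = 0.46875 gives f = -0.0322, negative; keep [0.4375, 0.46875]
x = 0.453125 gives f = 0.0759, positive; keep [0.453125, 0.46875]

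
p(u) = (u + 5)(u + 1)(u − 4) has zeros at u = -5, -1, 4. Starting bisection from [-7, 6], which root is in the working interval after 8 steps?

p(-0.5) = -10.125 < 0, so the root lies in [-0.5, 6]
p(2.75) = -36.328125 < 0, so the root lies in [2.75, 6]
p(4.375) = 18.896484 > 0, so the root lies in [2.75, 4.375]
p(3.5625) = -17.0916 < 0, so the root lies in [3.5625, 4.375]
p(3.96875) = -1.3926 < 0, so the root lies in [3.96875, 4.375]
p(4.171875) = 8.153 > 0, so the root lies in [3.96875, 4.171875]
p(4.0703125) = 3.2336 > 0, so the root lies in [3.96875, 4.0703125]
p(4.01953125) = 0.8843 > 0, so the root lies in [3.96875, 4.01953125]

4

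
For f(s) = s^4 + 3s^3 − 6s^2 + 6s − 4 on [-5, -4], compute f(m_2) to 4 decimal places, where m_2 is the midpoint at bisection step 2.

f(-4.5) = -15.8125 < 0, so the root lies in [-5, -4.5]
f(-4.75) = 19.675781 > 0, so the root lies in [-4.75, -4.5]

19.6758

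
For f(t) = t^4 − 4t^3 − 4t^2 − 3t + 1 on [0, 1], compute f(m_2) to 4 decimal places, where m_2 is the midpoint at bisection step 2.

t = 0.5 gives f = -1.9375, negative; keep [0, 0.5]
t = 0.25 gives f = -0.058594, negative; keep [0, 0.25]

-0.0586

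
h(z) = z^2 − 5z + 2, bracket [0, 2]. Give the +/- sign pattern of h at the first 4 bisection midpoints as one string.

--++

m = 1, h(m) = -2 (−); new bracket [0, 1]
m = 0.5, h(m) = -0.25 (−); new bracket [0, 0.5]
m = 0.25, h(m) = 0.8125 (+); new bracket [0.25, 0.5]
m = 0.375, h(m) = 0.2656 (+); new bracket [0.375, 0.5]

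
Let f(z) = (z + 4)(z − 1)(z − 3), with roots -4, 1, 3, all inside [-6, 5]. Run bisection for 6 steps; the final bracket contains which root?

f(-0.5) = 18.375 > 0, so the root lies in [-6, -0.5]
f(-3.25) = 19.921875 > 0, so the root lies in [-6, -3.25]
f(-4.625) = -26.806641 < 0, so the root lies in [-4.625, -3.25]
f(-3.9375) = 2.1409 > 0, so the root lies in [-4.625, -3.9375]
f(-4.28125) = -10.8152 < 0, so the root lies in [-4.28125, -3.9375]
f(-4.109375) = -3.973 < 0, so the root lies in [-4.109375, -3.9375]

-4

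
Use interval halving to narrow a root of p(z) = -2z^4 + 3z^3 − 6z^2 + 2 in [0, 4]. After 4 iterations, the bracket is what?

[0.5, 0.75]

midpoint 2: p = -30 < 0 → [0, 2]
midpoint 1: p = -3 < 0 → [0, 1]
midpoint 0.5: p = 0.75 > 0 → [0.5, 1]
midpoint 0.75: p = -0.7422 < 0 → [0.5, 0.75]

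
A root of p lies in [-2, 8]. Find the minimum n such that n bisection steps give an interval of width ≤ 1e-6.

Width after n steps is 10/2^n. Need 2^n ≥ 10/1e-6 = 10000000.
2^23 = 8388608 < 10000000 ≤ 2^24 = 16777216, so n = 24.

24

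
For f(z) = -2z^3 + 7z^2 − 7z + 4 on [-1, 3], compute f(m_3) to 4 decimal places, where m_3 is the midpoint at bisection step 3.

midpoint 1: f = 2 > 0 → [1, 3]
midpoint 2: f = 2 > 0 → [2, 3]
midpoint 2.5: f = -1 < 0 → [2, 2.5]

-1.0000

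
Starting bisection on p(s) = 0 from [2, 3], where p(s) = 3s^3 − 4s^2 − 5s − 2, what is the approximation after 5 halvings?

2.21875

midpoint 2.5: p = 7.375 > 0 → [2, 2.5]
midpoint 2.25: p = 0.671875 > 0 → [2, 2.25]
midpoint 2.125: p = -1.900391 < 0 → [2.125, 2.25]
midpoint 2.1875: p = -0.6755 < 0 → [2.1875, 2.25]
midpoint 2.21875: p = -0.0174 < 0 → [2.21875, 2.25]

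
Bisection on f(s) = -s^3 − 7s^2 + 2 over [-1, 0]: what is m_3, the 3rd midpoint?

-0.625

f(-0.5) = 0.375 > 0, so the root lies in [-1, -0.5]
f(-0.75) = -1.515625 < 0, so the root lies in [-0.75, -0.5]
f(-0.625) = -0.490234 < 0, so the root lies in [-0.625, -0.5]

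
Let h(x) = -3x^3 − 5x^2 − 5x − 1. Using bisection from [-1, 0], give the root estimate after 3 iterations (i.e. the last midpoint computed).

h(-0.5) = 0.625 > 0, so the root lies in [-0.5, 0]
h(-0.25) = -0.015625 < 0, so the root lies in [-0.5, -0.25]
h(-0.375) = 0.330078 > 0, so the root lies in [-0.375, -0.25]

-0.375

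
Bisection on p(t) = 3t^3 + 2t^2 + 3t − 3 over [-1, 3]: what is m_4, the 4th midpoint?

t = 1 gives p = 5, positive; keep [-1, 1]
t = 0 gives p = -3, negative; keep [0, 1]
t = 0.5 gives p = -0.625, negative; keep [0.5, 1]
t = 0.75 gives p = 1.6406, positive; keep [0.5, 0.75]

0.75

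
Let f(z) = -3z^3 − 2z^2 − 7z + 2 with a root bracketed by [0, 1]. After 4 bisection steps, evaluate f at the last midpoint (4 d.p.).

m = 0.5, f(m) = -2.375 (−); new bracket [0, 0.5]
m = 0.25, f(m) = 0.078125 (+); new bracket [0.25, 0.5]
m = 0.375, f(m) = -1.064453 (−); new bracket [0.25, 0.375]
m = 0.3125, f(m) = -0.4744 (−); new bracket [0.25, 0.3125]

-0.4744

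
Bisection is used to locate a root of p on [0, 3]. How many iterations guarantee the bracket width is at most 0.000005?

20

Width after n steps is 3/2^n. Need 2^n ≥ 3/0.000005 = 600000.
2^19 = 524288 < 600000 ≤ 2^20 = 1048576, so n = 20.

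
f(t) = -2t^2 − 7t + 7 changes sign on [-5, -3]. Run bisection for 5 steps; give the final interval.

t = -4 gives f = 3, positive; keep [-5, -4]
t = -4.5 gives f = -2, negative; keep [-4.5, -4]
t = -4.25 gives f = 0.625, positive; keep [-4.5, -4.25]
t = -4.375 gives f = -0.6562, negative; keep [-4.375, -4.25]
t = -4.3125 gives f = -0.0078, negative; keep [-4.3125, -4.25]

[-4.3125, -4.25]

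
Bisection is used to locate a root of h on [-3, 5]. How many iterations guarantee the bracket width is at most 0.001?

Width after n steps is 8/2^n. Need 2^n ≥ 8/0.001 = 8000.
2^12 = 4096 < 8000 ≤ 2^13 = 8192, so n = 13.

13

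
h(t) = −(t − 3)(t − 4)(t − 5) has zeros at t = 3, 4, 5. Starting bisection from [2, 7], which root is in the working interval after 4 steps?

t = 4.5 gives h = 0.375, positive; keep [4.5, 7]
t = 5.75 gives h = -3.609375, negative; keep [4.5, 5.75]
t = 5.125 gives h = -0.298828, negative; keep [4.5, 5.125]
t = 4.8125 gives h = 0.2761, positive; keep [4.8125, 5.125]

5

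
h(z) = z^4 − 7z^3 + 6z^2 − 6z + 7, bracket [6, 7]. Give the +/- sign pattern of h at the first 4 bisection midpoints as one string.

++-+

h(6.5) = 84.1875 > 0, so the root lies in [6, 6.5]
h(6.25) = 20.769531 > 0, so the root lies in [6, 6.25]
h(6.125) = -5.716553 < 0, so the root lies in [6.125, 6.25]
h(6.1875) = 7.1133 > 0, so the root lies in [6.125, 6.1875]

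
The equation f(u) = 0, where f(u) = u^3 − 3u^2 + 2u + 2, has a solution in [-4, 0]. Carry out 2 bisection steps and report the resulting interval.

[-1, 0]

midpoint -2: f = -22 < 0 → [-2, 0]
midpoint -1: f = -4 < 0 → [-1, 0]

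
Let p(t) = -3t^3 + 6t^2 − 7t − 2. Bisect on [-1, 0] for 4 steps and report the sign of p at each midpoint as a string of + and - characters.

++--

p(-0.5) = 3.375 > 0, so the root lies in [-0.5, 0]
p(-0.25) = 0.171875 > 0, so the root lies in [-0.25, 0]
p(-0.125) = -1.025391 < 0, so the root lies in [-0.25, -0.125]
p(-0.1875) = -0.4568 < 0, so the root lies in [-0.25, -0.1875]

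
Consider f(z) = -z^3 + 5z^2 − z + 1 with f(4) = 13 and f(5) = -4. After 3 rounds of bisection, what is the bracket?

[4.75, 4.875]

f(4.5) = 6.625 > 0, so the root lies in [4.5, 5]
f(4.75) = 1.890625 > 0, so the root lies in [4.75, 5]
f(4.875) = -0.904297 < 0, so the root lies in [4.75, 4.875]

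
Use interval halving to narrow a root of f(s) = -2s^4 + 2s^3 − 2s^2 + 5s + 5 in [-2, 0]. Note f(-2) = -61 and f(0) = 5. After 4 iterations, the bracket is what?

m = -1, f(m) = -6 (−); new bracket [-1, 0]
m = -0.5, f(m) = 1.625 (+); new bracket [-1, -0.5]
m = -0.75, f(m) = -1.351562 (−); new bracket [-0.75, -0.5]
m = -0.625, f(m) = 0.3003 (+); new bracket [-0.75, -0.625]

[-0.75, -0.625]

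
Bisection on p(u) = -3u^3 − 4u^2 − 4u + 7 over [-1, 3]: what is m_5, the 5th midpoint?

0.875

p(1) = -4 < 0, so the root lies in [-1, 1]
p(0) = 7 > 0, so the root lies in [0, 1]
p(0.5) = 3.625 > 0, so the root lies in [0.5, 1]
p(0.75) = 0.4844 > 0, so the root lies in [0.75, 1]
p(0.875) = -1.5723 < 0, so the root lies in [0.75, 0.875]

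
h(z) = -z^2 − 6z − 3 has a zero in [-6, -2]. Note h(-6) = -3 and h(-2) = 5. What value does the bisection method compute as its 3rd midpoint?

midpoint -4: h = 5 > 0 → [-6, -4]
midpoint -5: h = 2 > 0 → [-6, -5]
midpoint -5.5: h = -0.25 < 0 → [-5.5, -5]

-5.5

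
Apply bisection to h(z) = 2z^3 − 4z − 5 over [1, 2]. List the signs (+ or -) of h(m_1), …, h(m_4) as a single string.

midpoint 1.5: h = -4.25 < 0 → [1.5, 2]
midpoint 1.75: h = -1.28125 < 0 → [1.75, 2]
midpoint 1.875: h = 0.683594 > 0 → [1.75, 1.875]
midpoint 1.8125: h = -0.3413 < 0 → [1.8125, 1.875]

--+-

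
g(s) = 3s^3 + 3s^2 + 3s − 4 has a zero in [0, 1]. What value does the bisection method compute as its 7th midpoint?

0.6484375

m = 0.5, g(m) = -1.375 (−); new bracket [0.5, 1]
m = 0.75, g(m) = 1.203125 (+); new bracket [0.5, 0.75]
m = 0.625, g(m) = -0.220703 (−); new bracket [0.625, 0.75]
m = 0.6875, g(m) = 0.4553 (+); new bracket [0.625, 0.6875]
m = 0.65625, g(m) = 0.1086 (+); new bracket [0.625, 0.65625]
m = 0.640625, g(m) = -0.0582 (−); new bracket [0.640625, 0.65625]
m = 0.6484375, g(m) = 0.0247 (+); new bracket [0.640625, 0.6484375]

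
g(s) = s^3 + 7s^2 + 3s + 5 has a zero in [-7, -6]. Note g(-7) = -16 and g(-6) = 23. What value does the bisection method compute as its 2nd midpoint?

midpoint -6.5: g = 6.625 > 0 → [-7, -6.5]
midpoint -6.75: g = -3.859375 < 0 → [-6.75, -6.5]

-6.75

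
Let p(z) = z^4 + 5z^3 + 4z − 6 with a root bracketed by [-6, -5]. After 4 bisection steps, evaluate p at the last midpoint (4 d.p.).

p(-5.5) = 55.1875 > 0, so the root lies in [-5.5, -5]
p(-5.25) = 9.175781 > 0, so the root lies in [-5.25, -5]
p(-5.125) = -9.673584 < 0, so the root lies in [-5.25, -5.125]
p(-5.1875) = -0.5757 < 0, so the root lies in [-5.25, -5.1875]

-0.5757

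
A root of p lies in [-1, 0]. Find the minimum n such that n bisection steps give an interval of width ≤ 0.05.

Width after n steps is 1/2^n. Need 2^n ≥ 1/0.05 = 20.
2^4 = 16 < 20 ≤ 2^5 = 32, so n = 5.

5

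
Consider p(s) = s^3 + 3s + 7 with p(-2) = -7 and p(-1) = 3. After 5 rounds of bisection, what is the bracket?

midpoint -1.5: p = -0.875 < 0 → [-1.5, -1]
midpoint -1.25: p = 1.296875 > 0 → [-1.5, -1.25]
midpoint -1.375: p = 0.275391 > 0 → [-1.5, -1.375]
midpoint -1.4375: p = -0.283 < 0 → [-1.4375, -1.375]
midpoint -1.40625: p = 0.0003 > 0 → [-1.4375, -1.40625]

[-1.4375, -1.40625]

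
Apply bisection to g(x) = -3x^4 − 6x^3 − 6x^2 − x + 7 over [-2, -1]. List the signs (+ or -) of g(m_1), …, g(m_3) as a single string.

g(-1.5) = 0.0625 > 0, so the root lies in [-2, -1.5]
g(-1.75) = -5.605469 < 0, so the root lies in [-1.75, -1.5]
g(-1.625) = -2.391357 < 0, so the root lies in [-1.625, -1.5]

+--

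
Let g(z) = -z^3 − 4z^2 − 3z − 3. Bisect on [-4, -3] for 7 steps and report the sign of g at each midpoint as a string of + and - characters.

midpoint -3.5: g = 1.375 > 0 → [-3.5, -3]
midpoint -3.25: g = -1.171875 < 0 → [-3.5, -3.25]
midpoint -3.375: g = 0.005859 > 0 → [-3.375, -3.25]
midpoint -3.3125: g = -0.6062 < 0 → [-3.375, -3.3125]
midpoint -3.34375: g = -0.3061 < 0 → [-3.375, -3.34375]
midpoint -3.359375: g = -0.1516 < 0 → [-3.375, -3.359375]
midpoint -3.3671875: g = -0.0732 < 0 → [-3.375, -3.3671875]

+-+----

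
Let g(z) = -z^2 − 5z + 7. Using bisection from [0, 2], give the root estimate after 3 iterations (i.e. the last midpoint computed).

m = 1, g(m) = 1 (+); new bracket [1, 2]
m = 1.5, g(m) = -2.75 (−); new bracket [1, 1.5]
m = 1.25, g(m) = -0.8125 (−); new bracket [1, 1.25]

1.25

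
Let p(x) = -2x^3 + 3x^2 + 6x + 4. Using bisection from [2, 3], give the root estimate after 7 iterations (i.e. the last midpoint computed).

midpoint 2.5: p = 6.5 > 0 → [2.5, 3]
midpoint 2.75: p = 1.59375 > 0 → [2.75, 3]
midpoint 2.875: p = -1.480469 < 0 → [2.75, 2.875]
midpoint 2.8125: p = 0.1108 > 0 → [2.8125, 2.875]
midpoint 2.84375: p = -0.6711 < 0 → [2.8125, 2.84375]
midpoint 2.828125: p = -0.2767 < 0 → [2.8125, 2.828125]
midpoint 2.8203125: p = -0.0821 < 0 → [2.8125, 2.8203125]

2.8203125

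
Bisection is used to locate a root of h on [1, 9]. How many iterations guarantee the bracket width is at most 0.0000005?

Width after n steps is 8/2^n. Need 2^n ≥ 8/0.0000005 = 16000000.
2^23 = 8388608 < 16000000 ≤ 2^24 = 16777216, so n = 24.

24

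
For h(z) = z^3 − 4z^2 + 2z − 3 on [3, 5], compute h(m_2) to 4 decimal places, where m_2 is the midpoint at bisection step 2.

z = 4 gives h = 5, positive; keep [3, 4]
z = 3.5 gives h = -2.125, negative; keep [3.5, 4]

-2.1250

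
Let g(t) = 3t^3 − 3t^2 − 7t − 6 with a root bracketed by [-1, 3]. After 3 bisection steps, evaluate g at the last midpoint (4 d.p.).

4.6250

m = 1, g(m) = -13 (−); new bracket [1, 3]
m = 2, g(m) = -8 (−); new bracket [2, 3]
m = 2.5, g(m) = 4.625 (+); new bracket [2, 2.5]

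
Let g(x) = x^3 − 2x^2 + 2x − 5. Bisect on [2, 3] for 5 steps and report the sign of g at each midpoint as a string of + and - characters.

++-++

m = 2.5, g(m) = 3.125 (+); new bracket [2, 2.5]
m = 2.25, g(m) = 0.765625 (+); new bracket [2, 2.25]
m = 2.125, g(m) = -0.185547 (−); new bracket [2.125, 2.25]
m = 2.1875, g(m) = 0.2722 (+); new bracket [2.125, 2.1875]
m = 2.15625, g(m) = 0.039 (+); new bracket [2.125, 2.15625]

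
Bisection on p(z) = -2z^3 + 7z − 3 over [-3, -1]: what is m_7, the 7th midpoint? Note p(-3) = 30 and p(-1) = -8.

-2.046875

m = -2, p(m) = -1 (−); new bracket [-3, -2]
m = -2.5, p(m) = 10.75 (+); new bracket [-2.5, -2]
m = -2.25, p(m) = 4.03125 (+); new bracket [-2.25, -2]
m = -2.125, p(m) = 1.3164 (+); new bracket [-2.125, -2]
m = -2.0625, p(m) = 0.1099 (+); new bracket [-2.0625, -2]
m = -2.03125, p(m) = -0.457 (−); new bracket [-2.0625, -2.03125]
m = -2.046875, p(m) = -0.1766 (−); new bracket [-2.0625, -2.046875]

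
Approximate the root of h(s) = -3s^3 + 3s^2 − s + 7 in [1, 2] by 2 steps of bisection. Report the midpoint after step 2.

1.75

h(1.5) = 2.125 > 0, so the root lies in [1.5, 2]
h(1.75) = -1.640625 < 0, so the root lies in [1.5, 1.75]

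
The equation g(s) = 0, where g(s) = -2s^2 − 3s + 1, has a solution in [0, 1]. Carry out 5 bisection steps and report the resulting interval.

[0.25, 0.28125]

g(0.5) = -1 < 0, so the root lies in [0, 0.5]
g(0.25) = 0.125 > 0, so the root lies in [0.25, 0.5]
g(0.375) = -0.40625 < 0, so the root lies in [0.25, 0.375]
g(0.3125) = -0.1328 < 0, so the root lies in [0.25, 0.3125]
g(0.28125) = -0.002 < 0, so the root lies in [0.25, 0.28125]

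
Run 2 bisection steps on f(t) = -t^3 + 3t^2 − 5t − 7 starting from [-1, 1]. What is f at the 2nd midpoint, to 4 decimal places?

t = 0 gives f = -7, negative; keep [-1, 0]
t = -0.5 gives f = -3.625, negative; keep [-1, -0.5]

-3.6250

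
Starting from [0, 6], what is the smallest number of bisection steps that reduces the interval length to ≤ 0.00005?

17

Width after n steps is 6/2^n. Need 2^n ≥ 6/0.00005 = 120000.
2^16 = 65536 < 120000 ≤ 2^17 = 131072, so n = 17.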